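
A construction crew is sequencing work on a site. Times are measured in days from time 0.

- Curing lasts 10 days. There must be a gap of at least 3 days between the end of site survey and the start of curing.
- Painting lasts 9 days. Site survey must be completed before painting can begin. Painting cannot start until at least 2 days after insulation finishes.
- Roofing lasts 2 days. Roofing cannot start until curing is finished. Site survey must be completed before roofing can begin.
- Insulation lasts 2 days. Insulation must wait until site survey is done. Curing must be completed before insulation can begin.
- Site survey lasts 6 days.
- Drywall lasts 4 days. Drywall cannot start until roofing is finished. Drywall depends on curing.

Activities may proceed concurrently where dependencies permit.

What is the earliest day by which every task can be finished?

32

Site survey can start immediately at day 0; it finishes at day 6.
Curing waits on site survey (finishes day 6, plus 3-day gap → day 9), so it starts at day 9 and finishes at 9 + 10 = day 19.
Insulation has to wait for site survey (finishes day 6); curing (finishes day 19). The latest of these is day 19, so insulation runs day 19 to 19 + 2 = day 21.
For painting: site survey (finishes day 6); insulation (finishes day 21, plus 2-day gap → day 23). Taking the maximum gives a start of day 23, and it finishes at 23 + 9 = day 32.
Roofing has to wait for curing (finishes day 19); site survey (finishes day 6). The latest of these is day 19, so roofing runs day 19 to 19 + 2 = day 21.
Drywall cannot start until roofing (finishes day 21); curing (finishes day 19). The controlling bound is day 21, so drywall finishes at 21 + 4 = day 25.
All tasks are finished once the last one completes. Finish times: Site survey at 6, Curing at 19, Roofing at 21, Insulation at 21, Drywall at 25, Painting at 32. The latest is day 32.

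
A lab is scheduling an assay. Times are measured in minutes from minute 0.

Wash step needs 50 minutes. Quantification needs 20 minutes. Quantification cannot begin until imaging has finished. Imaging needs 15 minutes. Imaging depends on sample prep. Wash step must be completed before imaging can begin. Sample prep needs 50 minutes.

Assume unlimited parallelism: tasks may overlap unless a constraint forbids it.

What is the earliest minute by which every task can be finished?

Nothing blocks wash step, so it runs from minute 0 to minute 50.
Sample prep has no prerequisites, so it starts at minute 0 and finishes at minute 50.
Imaging has to wait for sample prep (finishes minute 50); wash step (finishes minute 50). The latest of these is minute 50, so imaging runs minute 50 to 50 + 15 = minute 65.
Quantification waits on imaging (finishes minute 65), so it starts at minute 65 and finishes at 65 + 20 = minute 85.
All tasks are finished once the last one completes. Finish times: Sample prep at 50, Wash step at 50, Imaging at 65, Quantification at 85. The latest is minute 85.

85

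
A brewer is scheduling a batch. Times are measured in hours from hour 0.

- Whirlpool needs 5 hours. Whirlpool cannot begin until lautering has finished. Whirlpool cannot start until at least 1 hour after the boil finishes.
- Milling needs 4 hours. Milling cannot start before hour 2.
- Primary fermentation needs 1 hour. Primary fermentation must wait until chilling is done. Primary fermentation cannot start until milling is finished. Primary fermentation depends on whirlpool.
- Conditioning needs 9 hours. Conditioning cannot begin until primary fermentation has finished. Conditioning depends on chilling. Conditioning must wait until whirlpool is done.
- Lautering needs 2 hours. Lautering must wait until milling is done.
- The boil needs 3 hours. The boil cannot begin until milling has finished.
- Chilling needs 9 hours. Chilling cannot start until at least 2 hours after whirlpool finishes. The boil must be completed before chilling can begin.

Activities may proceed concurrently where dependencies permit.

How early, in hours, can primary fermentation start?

After its own release at hour 2, milling can start at hour 2 and finishes at hour 6.
The boil cannot begin until milling (finishes hour 6). It runs from hour 6 to 6 + 3 = hour 9.
Lautering cannot begin until milling (finishes hour 6). It runs from hour 6 to 6 + 2 = hour 8.
Whirlpool cannot start until lautering (finishes hour 8); the boil (finishes hour 9, plus 1-hour gap → hour 10). The controlling bound is hour 10, so whirlpool finishes at 10 + 5 = hour 15.
Chilling has to wait for whirlpool (finishes hour 15, plus 2-hour gap → hour 17); the boil (finishes hour 9). The latest of these is hour 17, so chilling runs hour 17 to 17 + 9 = hour 26.
Primary fermentation waits on chilling (finishes hour 26); milling (finishes hour 6); whirlpool (finishes hour 15). The latest of these is hour 26, which is the earliest primary fermentation can start.

26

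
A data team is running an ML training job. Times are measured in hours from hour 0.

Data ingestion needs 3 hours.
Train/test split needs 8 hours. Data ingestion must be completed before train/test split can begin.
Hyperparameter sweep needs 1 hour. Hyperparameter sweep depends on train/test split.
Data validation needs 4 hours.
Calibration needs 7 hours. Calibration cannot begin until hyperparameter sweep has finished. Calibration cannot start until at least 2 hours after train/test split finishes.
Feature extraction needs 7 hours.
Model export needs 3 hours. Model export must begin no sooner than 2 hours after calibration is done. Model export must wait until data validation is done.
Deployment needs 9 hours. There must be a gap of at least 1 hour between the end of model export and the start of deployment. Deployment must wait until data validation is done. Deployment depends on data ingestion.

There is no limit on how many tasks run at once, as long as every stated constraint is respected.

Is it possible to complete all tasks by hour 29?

Feature extraction can start immediately at hour 0; it finishes at hour 7.
Data validation can start immediately at hour 0; it finishes at hour 4.
Data ingestion has no prerequisites, so it starts at hour 0 and finishes at hour 3.
Train/test split waits on data ingestion (finishes hour 3), so it starts at hour 3 and finishes at 3 + 8 = hour 11.
Hyperparameter sweep waits on train/test split (finishes hour 11), so it starts at hour 11 and finishes at 11 + 1 = hour 12.
Calibration cannot start until hyperparameter sweep (finishes hour 12); train/test split (finishes hour 11, plus 2-hour gap → hour 13). The controlling bound is hour 13, so calibration finishes at 13 + 7 = hour 20.
Model export cannot start until calibration (finishes hour 20, plus 2-hour gap → hour 22); data validation (finishes hour 4). The controlling bound is hour 22, so model export finishes at 22 + 3 = hour 25.
Deployment cannot start until model export (finishes hour 25, plus 1-hour gap → hour 26); data validation (finishes hour 4); data ingestion (finishes hour 3). The controlling bound is hour 26, so deployment finishes at 26 + 9 = hour 35.
The earliest everything can be done is hour 35, which is after the deadline of 29, so it is not possible.

No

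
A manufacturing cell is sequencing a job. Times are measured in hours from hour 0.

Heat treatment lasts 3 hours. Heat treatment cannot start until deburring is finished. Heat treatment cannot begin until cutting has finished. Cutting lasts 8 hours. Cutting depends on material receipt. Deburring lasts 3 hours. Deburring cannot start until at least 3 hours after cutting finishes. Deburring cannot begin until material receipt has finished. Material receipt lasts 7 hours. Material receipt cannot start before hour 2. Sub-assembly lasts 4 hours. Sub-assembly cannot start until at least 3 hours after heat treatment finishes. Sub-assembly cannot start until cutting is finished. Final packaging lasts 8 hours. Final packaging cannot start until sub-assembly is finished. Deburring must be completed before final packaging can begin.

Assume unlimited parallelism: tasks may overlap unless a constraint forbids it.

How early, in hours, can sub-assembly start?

29

Material receipt waits on its own release at hour 2, so it starts at hour 2 and finishes at 2 + 7 = hour 9.
Cutting cannot begin until material receipt (finishes hour 9). It runs from hour 9 to 9 + 8 = hour 17.
Deburring needs all of cutting (finishes hour 17, plus 3-hour gap → hour 20); material receipt (finishes hour 9). That puts its earliest start at hour 20; it finishes at 20 + 3 = hour 23.
Heat treatment cannot start until deburring (finishes hour 23); cutting (finishes hour 17). The controlling bound is hour 23, so heat treatment finishes at 23 + 3 = hour 26.
Sub-assembly waits on heat treatment (finishes hour 26, plus 3-hour gap → hour 29); cutting (finishes hour 17). The latest of these is hour 29, which is the earliest sub-assembly can start.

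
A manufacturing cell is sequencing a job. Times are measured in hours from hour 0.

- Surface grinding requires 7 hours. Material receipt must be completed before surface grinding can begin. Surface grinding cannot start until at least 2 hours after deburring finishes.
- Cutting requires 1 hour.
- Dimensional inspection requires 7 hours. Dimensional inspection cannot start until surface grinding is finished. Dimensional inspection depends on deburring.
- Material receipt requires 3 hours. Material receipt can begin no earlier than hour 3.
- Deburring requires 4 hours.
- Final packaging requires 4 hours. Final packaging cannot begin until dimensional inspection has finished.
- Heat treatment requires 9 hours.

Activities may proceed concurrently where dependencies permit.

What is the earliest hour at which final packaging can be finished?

Deburring can start immediately at hour 0; it finishes at hour 4.
Material receipt waits on its own release at hour 3, so it starts at hour 3 and finishes at 3 + 3 = hour 6.
For surface grinding: material receipt (finishes hour 6); deburring (finishes hour 4, plus 2-hour gap → hour 6). Taking the maximum gives a start of hour 6, and it finishes at 6 + 7 = hour 13.
For dimensional inspection: surface grinding (finishes hour 13); deburring (finishes hour 4). Taking the maximum gives a start of hour 13, and it finishes at 13 + 7 = hour 20.
Final packaging waits on dimensional inspection (finishes hour 20), so it starts at hour 20 and finishes at 20 + 4 = hour 24.

24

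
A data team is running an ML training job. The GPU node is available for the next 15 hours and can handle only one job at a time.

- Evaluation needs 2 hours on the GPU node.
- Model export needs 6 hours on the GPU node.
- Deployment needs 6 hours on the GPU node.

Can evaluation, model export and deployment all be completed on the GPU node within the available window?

Running back to back, the jobs need 2 + 6 + 6 = 14 hours on the GPU node.
Since 14 ≤ 15, they fit within the window.

Yes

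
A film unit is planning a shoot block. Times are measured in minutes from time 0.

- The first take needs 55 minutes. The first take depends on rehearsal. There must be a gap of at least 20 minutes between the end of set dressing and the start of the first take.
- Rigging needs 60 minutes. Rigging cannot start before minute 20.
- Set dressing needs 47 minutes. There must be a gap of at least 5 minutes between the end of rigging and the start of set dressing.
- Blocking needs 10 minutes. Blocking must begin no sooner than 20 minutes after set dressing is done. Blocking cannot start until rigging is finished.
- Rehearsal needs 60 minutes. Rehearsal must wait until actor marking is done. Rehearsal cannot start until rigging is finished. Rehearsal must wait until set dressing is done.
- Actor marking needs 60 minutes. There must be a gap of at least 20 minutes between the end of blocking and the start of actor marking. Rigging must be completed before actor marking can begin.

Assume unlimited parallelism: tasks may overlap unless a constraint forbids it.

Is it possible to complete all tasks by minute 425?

Rigging waits on its own release at minute 20, so it starts at minute 20 and finishes at 20 + 60 = minute 80.
After rigging (finishes minute 80, plus 5-minute gap → minute 85), set dressing can start at minute 85 and finishes at minute 132.
Blocking has to wait for set dressing (finishes minute 132, plus 20-minute gap → minute 152); rigging (finishes minute 80). The latest of these is minute 152, so blocking runs minute 152 to 152 + 10 = minute 162.
Actor marking has to wait for blocking (finishes minute 162, plus 20-minute gap → minute 182); rigging (finishes minute 80). The latest of these is minute 182, so actor marking runs minute 182 to 182 + 60 = minute 242.
Rehearsal needs all of actor marking (finishes minute 242); rigging (finishes minute 80); set dressing (finishes minute 132). That puts its earliest start at minute 242; it finishes at 242 + 60 = minute 302.
The first take cannot start until rehearsal (finishes minute 302); set dressing (finishes minute 132, plus 20-minute gap → minute 152). The controlling bound is minute 302, so the first take finishes at 302 + 55 = minute 357.
Every task is finished by minute 357, which is no later than the deadline of 425, so the schedule is feasible.

Yes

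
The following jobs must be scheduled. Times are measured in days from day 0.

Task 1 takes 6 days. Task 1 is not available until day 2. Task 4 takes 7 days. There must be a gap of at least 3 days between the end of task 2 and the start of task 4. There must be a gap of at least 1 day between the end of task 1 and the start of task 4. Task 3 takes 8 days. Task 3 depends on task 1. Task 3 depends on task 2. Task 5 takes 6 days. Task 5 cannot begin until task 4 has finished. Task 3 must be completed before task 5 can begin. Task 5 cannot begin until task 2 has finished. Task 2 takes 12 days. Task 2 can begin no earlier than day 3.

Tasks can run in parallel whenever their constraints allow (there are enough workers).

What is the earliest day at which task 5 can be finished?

Task 2 cannot begin until its own release at day 3. It runs from day 3 to 3 + 12 = day 15.
After its own release at day 2, task 1 can start at day 2 and finishes at day 8.
For task 4: task 2 (finishes day 15, plus 3-day gap → day 18); task 1 (finishes day 8, plus 1-day gap → day 9). Taking the maximum gives a start of day 18, and it finishes at 18 + 7 = day 25.
For task 3: task 1 (finishes day 8); task 2 (finishes day 15). Taking the maximum gives a start of day 15, and it finishes at 15 + 8 = day 23.
Task 5 cannot start until task 4 (finishes day 25); task 3 (finishes day 23); task 2 (finishes day 15). The controlling bound is day 25, so task 5 finishes at 25 + 6 = day 31.

31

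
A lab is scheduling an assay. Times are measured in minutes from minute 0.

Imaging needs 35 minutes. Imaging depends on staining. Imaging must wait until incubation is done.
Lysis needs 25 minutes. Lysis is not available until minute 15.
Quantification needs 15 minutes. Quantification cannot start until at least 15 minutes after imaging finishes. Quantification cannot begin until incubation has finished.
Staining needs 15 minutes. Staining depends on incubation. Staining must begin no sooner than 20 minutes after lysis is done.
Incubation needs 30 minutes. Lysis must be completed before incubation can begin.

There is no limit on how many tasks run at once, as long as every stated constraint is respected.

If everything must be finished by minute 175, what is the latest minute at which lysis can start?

To finish by minute 175, quantification (duration 15) must start no later than minute 160.
Imaging feeds into quantification (must start by minute 160, minus 15-minute gap → minute 145); so imaging must finish by minute 145 and therefore start by minute 110.
Staining has to be done before imaging (must start by minute 110). That means finishing by minute 110, i.e. starting by 110 − 15 = minute 95.
Incubation must finish in time for staining (must start by minute 95); imaging (must start by minute 110); quantification (must start by minute 160). The tightest is minute 95, so incubation must start by 95 − 30 = minute 65.
Lysis feeds incubation (must start by minute 65); staining (must start by minute 95, minus 20-minute gap → minute 75). Taking the minimum, lysis must finish by minute 65 and start by 65 − 25 = minute 40.

40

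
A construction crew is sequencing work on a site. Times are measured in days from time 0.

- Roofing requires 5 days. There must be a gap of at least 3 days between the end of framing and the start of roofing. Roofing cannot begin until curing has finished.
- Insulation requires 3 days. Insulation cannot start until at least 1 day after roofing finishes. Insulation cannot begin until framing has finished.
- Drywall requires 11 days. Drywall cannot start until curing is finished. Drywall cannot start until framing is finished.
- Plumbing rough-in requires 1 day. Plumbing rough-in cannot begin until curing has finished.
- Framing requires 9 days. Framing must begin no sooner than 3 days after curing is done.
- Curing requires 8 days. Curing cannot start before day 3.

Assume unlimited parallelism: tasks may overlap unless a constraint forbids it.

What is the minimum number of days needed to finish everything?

Curing waits on its own release at day 3, so it starts at day 3 and finishes at 3 + 8 = day 11.
Plumbing rough-in cannot begin until curing (finishes day 11). It runs from day 11 to 11 + 1 = day 12.
Framing waits on curing (finishes day 11, plus 3-day gap → day 14), so it starts at day 14 and finishes at 14 + 9 = day 23.
Drywall has to wait for curing (finishes day 11); framing (finishes day 23). The latest of these is day 23, so drywall runs day 23 to 23 + 11 = day 34.
Roofing cannot start until framing (finishes day 23, plus 3-day gap → day 26); curing (finishes day 11). The controlling bound is day 26, so roofing finishes at 26 + 5 = day 31.
Insulation cannot start until roofing (finishes day 31, plus 1-day gap → day 32); framing (finishes day 23). The controlling bound is day 32, so insulation finishes at 32 + 3 = day 35.
All tasks are finished once the last one completes. Finish times: Curing at 11, Framing at 23, Roofing at 31, Plumbing rough-in at 12, Insulation at 35, Drywall at 34. The latest is day 35.

35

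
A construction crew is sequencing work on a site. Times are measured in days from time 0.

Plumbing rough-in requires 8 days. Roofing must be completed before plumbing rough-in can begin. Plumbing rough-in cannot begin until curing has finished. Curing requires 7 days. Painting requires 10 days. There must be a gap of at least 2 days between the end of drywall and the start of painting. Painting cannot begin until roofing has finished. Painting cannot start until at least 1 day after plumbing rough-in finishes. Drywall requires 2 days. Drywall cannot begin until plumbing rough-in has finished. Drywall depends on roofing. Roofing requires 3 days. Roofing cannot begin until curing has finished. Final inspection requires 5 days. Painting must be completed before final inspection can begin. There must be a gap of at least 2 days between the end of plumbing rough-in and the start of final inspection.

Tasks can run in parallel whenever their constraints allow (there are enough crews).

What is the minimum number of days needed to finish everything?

Curing can start immediately at day 0; it finishes at day 7.
After curing (finishes day 7), roofing can start at day 7 and finishes at day 10.
Plumbing rough-in cannot start until roofing (finishes day 10); curing (finishes day 7). The controlling bound is day 10, so plumbing rough-in finishes at 10 + 8 = day 18.
Drywall has to wait for plumbing rough-in (finishes day 18); roofing (finishes day 10). The latest of these is day 18, so drywall runs day 18 to 18 + 2 = day 20.
Painting cannot start until drywall (finishes day 20, plus 2-day gap → day 22); roofing (finishes day 10); plumbing rough-in (finishes day 18, plus 1-day gap → day 19). The controlling bound is day 22, so painting finishes at 22 + 10 = day 32.
Final inspection cannot start until painting (finishes day 32); plumbing rough-in (finishes day 18, plus 2-day gap → day 20). The controlling bound is day 32, so final inspection finishes at 32 + 5 = day 37.
All tasks are finished once the last one completes. Finish times: Curing at 7, Roofing at 10, Plumbing rough-in at 18, Drywall at 20, Painting at 32, Final inspection at 37. The latest is day 37.

37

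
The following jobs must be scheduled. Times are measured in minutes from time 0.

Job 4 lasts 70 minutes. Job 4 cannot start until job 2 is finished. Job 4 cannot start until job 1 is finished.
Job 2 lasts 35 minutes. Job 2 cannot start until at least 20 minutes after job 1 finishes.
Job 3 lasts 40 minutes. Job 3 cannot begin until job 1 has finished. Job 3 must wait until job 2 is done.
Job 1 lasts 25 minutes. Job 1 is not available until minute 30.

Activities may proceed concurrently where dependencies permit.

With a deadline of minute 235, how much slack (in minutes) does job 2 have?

Job 1 cannot begin until its own release at minute 30. It runs from minute 30 to 30 + 25 = minute 55.
After job 1 (finishes minute 55, plus 20-minute gap → minute 75), job 2 can start at minute 75 and finishes at minute 110.

Working backward from the deadline:
To finish by minute 235, job 3 (duration 40) must start no later than minute 195.
Nothing follows job 4; the deadline of minute 235 is its only limit. It must start by 235 − 70 = minute 165.
Job 2 feeds job 3 (must start by minute 195); job 4 (must start by minute 165). Taking the minimum, job 2 must finish by minute 165 and start by 165 − 35 = minute 130.
So job 2 can start as early as minute 75 and as late as minute 130, giving 130 − 75 = 55 minutes of slack.

55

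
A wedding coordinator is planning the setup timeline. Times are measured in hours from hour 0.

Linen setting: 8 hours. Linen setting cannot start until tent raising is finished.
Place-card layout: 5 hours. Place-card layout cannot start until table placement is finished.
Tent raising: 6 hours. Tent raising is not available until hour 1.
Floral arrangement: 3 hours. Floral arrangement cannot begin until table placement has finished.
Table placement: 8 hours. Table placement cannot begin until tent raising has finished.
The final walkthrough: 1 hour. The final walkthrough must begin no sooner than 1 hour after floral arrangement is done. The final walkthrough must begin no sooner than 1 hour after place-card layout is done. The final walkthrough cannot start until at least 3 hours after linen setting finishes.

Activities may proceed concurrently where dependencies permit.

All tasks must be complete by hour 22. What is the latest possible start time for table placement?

7

To finish by hour 22, the final walkthrough (duration 1) must start no later than hour 21.
Floral arrangement feeds into the final walkthrough (must start by hour 21, minus 1-hour gap → hour 20); so floral arrangement must finish by hour 20 and therefore start by hour 17.
Place-card layout has to be done before the final walkthrough (must start by hour 21, minus 1-hour gap → hour 20). That means finishing by hour 20, i.e. starting by 20 − 5 = hour 15.
Table placement has several dependents: floral arrangement (must start by hour 17); place-card layout (must start by hour 15). The earliest of those limits is hour 15, so table placement must start by 15 − 8 = hour 7.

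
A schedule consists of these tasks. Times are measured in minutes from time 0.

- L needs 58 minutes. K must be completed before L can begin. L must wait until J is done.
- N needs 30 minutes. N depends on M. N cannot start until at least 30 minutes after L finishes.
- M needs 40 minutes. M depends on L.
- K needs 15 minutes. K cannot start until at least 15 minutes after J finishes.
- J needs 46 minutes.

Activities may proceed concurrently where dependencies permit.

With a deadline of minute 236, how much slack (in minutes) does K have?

Nothing blocks J, so it runs from minute 0 to minute 46.
After J (finishes minute 46, plus 15-minute gap → minute 61), K can start at minute 61 and finishes at minute 76.

Working backward from the deadline:
N must finish by minute 236; it takes 30 minutes, so it must start by 236 − 30 = minute 206.
M must finish before N (must start by minute 206). With a 40-minute duration, M must start by 206 − 40 = minute 166.
L has several dependents: M (must start by minute 166); N (must start by minute 206, minus 30-minute gap → minute 176). The earliest of those limits is minute 166, so L must start by 166 − 58 = minute 108.
K feeds into L (must start by minute 108); so K must finish by minute 108 and therefore start by minute 93.
So K can start as early as minute 61 and as late as minute 93, giving 93 − 61 = 32 minutes of slack.

32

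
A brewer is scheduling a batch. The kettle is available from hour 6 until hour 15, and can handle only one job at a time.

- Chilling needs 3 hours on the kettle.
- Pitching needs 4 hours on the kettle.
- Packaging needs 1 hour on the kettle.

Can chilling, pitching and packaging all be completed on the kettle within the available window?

The kettle window is 15 − 6 = 9 hours.
Running back to back, the jobs need 3 + 4 + 1 = 8 hours on the kettle.
Since 8 ≤ 9, they fit within the window.

Yes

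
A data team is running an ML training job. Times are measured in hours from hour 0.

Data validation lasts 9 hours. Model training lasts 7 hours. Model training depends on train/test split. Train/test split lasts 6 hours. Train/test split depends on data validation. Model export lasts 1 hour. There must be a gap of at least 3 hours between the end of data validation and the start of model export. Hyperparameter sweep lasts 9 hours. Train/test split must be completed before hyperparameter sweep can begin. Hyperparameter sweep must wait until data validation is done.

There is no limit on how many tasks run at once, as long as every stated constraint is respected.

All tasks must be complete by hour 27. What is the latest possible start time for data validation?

3

Hyperparameter sweep must finish by hour 27; it takes 9 hours, so it must start by 27 − 9 = hour 18.
Nothing follows model training; the deadline of hour 27 is its only limit. It must start by 27 − 7 = hour 20.
Train/test split feeds hyperparameter sweep (must start by hour 18); model training (must start by hour 20). Taking the minimum, train/test split must finish by hour 18 and start by 18 − 6 = hour 12.
Model export must finish by hour 27; it takes 1 hour, so it must start by 27 − 1 = hour 26.
Data validation must finish in time for train/test split (must start by hour 12); hyperparameter sweep (must start by hour 18); model export (must start by hour 26, minus 3-hour gap → hour 23). The tightest is hour 12, so data validation must start by 12 − 9 = hour 3.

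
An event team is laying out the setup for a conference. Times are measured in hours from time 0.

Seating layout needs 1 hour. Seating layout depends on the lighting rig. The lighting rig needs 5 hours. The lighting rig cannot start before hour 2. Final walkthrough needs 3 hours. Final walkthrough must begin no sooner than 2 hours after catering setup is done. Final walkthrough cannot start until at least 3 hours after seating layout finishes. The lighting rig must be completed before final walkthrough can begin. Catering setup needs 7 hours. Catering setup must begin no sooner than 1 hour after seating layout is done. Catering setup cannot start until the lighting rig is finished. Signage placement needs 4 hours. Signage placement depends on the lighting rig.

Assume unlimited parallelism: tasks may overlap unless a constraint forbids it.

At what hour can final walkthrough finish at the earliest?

21

The lighting rig waits on its own release at hour 2, so it starts at hour 2 and finishes at 2 + 5 = hour 7.
Seating layout cannot begin until the lighting rig (finishes hour 7). It runs from hour 7 to 7 + 1 = hour 8.
Catering setup cannot start until seating layout (finishes hour 8, plus 1-hour gap → hour 9); the lighting rig (finishes hour 7). The controlling bound is hour 9, so catering setup finishes at 9 + 7 = hour 16.
Final walkthrough has to wait for catering setup (finishes hour 16, plus 2-hour gap → hour 18); seating layout (finishes hour 8, plus 3-hour gap → hour 11); the lighting rig (finishes hour 7). The latest of these is hour 18, so final walkthrough runs hour 18 to 18 + 3 = hour 21.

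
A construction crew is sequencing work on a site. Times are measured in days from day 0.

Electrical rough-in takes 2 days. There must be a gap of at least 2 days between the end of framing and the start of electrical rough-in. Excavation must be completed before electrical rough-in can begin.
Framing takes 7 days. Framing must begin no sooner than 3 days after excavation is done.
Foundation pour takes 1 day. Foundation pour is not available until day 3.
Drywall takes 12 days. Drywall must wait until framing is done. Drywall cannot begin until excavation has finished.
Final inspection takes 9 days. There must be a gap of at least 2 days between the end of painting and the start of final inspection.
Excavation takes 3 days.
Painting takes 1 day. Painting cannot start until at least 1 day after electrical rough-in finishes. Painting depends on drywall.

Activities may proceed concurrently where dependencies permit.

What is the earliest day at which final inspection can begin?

28

Nothing blocks excavation, so it runs from day 0 to day 3.
Framing waits on excavation (finishes day 3, plus 3-day gap → day 6), so it starts at day 6 and finishes at 6 + 7 = day 13.
For drywall: framing (finishes day 13); excavation (finishes day 3). Taking the maximum gives a start of day 13, and it finishes at 13 + 12 = day 25.
Electrical rough-in has to wait for framing (finishes day 13, plus 2-day gap → day 15); excavation (finishes day 3). The latest of these is day 15, so electrical rough-in runs day 15 to 15 + 2 = day 17.
For painting: electrical rough-in (finishes day 17, plus 1-day gap → day 18); drywall (finishes day 25). Taking the maximum gives a start of day 25, and it finishes at 25 + 1 = day 26.
Final inspection waits on painting (finishes day 26, plus 2-day gap → day 28), so the earliest it can start is day 28.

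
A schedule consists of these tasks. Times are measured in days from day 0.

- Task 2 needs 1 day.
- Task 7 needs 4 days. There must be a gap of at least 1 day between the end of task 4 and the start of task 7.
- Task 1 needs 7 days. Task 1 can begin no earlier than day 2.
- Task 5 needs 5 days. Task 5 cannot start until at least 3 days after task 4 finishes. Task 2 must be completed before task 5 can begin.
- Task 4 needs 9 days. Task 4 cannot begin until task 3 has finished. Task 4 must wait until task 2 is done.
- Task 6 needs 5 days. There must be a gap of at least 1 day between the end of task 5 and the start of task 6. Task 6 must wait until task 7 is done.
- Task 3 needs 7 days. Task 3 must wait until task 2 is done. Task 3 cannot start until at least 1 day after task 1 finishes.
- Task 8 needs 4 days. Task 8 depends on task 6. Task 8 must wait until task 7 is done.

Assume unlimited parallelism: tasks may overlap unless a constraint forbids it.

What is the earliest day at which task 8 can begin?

40

Task 2 has no prerequisites, so it starts at day 0 and finishes at day 1.
Task 1 waits on its own release at day 2, so it starts at day 2 and finishes at 2 + 7 = day 9.
Task 3 cannot start until task 2 (finishes day 1); task 1 (finishes day 9, plus 1-day gap → day 10). The controlling bound is day 10, so task 3 finishes at 10 + 7 = day 17.
Task 4 has to wait for task 3 (finishes day 17); task 2 (finishes day 1). The latest of these is day 17, so task 4 runs day 17 to 17 + 9 = day 26.
After task 4 (finishes day 26, plus 1-day gap → day 27), task 7 can start at day 27 and finishes at day 31.
Task 5 cannot start until task 4 (finishes day 26, plus 3-day gap → day 29); task 2 (finishes day 1). The controlling bound is day 29, so task 5 finishes at 29 + 5 = day 34.
Task 6 needs all of task 5 (finishes day 34, plus 1-day gap → day 35); task 7 (finishes day 31). That puts its earliest start at day 35; it finishes at 35 + 5 = day 40.
Task 8 waits on task 6 (finishes day 40); task 7 (finishes day 31). The latest of these is day 40, which is the earliest task 8 can start.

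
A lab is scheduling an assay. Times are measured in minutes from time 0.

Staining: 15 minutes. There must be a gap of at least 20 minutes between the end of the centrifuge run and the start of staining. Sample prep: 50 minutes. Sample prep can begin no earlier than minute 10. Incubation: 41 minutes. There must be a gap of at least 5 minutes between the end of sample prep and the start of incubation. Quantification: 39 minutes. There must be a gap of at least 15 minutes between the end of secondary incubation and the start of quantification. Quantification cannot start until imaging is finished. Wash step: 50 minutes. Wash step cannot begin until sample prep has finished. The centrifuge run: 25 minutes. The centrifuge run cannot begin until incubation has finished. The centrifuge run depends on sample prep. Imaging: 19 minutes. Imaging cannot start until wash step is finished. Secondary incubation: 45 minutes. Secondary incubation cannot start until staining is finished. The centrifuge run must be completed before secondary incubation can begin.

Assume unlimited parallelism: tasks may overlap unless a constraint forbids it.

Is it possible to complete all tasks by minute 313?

Yes

Sample prep cannot begin until its own release at minute 10. It runs from minute 10 to 10 + 50 = minute 60.
After sample prep (finishes minute 60), wash step can start at minute 60 and finishes at minute 110.
Imaging cannot begin until wash step (finishes minute 110). It runs from minute 110 to 110 + 19 = minute 129.
Incubation waits on sample prep (finishes minute 60, plus 5-minute gap → minute 65), so it starts at minute 65 and finishes at 65 + 41 = minute 106.
The centrifuge run cannot start until incubation (finishes minute 106); sample prep (finishes minute 60). The controlling bound is minute 106, so the centrifuge run finishes at 106 + 25 = minute 131.
After the centrifuge run (finishes minute 131, plus 20-minute gap → minute 151), staining can start at minute 151 and finishes at minute 166.
For secondary incubation: staining (finishes minute 166); the centrifuge run (finishes minute 131). Taking the maximum gives a start of minute 166, and it finishes at 166 + 45 = minute 211.
Quantification has to wait for secondary incubation (finishes minute 211, plus 15-minute gap → minute 226); imaging (finishes minute 129). The latest of these is minute 226, so quantification runs minute 226 to 226 + 39 = minute 265.
Every task is finished by minute 265, which is no later than the deadline of 313, so the schedule is feasible.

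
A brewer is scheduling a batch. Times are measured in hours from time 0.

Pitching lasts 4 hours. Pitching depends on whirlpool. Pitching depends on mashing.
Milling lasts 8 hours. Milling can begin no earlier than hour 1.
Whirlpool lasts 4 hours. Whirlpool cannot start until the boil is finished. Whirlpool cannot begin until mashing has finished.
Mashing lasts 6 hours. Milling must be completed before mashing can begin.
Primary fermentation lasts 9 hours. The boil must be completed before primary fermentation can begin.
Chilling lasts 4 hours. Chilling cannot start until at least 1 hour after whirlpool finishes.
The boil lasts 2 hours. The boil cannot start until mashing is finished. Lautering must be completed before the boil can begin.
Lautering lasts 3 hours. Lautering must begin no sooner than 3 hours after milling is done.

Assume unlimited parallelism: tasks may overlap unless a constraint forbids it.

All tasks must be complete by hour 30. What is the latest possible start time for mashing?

13

Chilling has no dependents, so it just needs to finish by hour 30. Starting by 30 − 4 = hour 26 achieves that.
To finish by hour 30, pitching (duration 4) must start no later than hour 26.
Whirlpool must finish in time for chilling (must start by hour 26, minus 1-hour gap → hour 25); pitching (must start by hour 26). The tightest is hour 25, so whirlpool must start by 25 − 4 = hour 21.
To finish by hour 30, primary fermentation (duration 9) must start no later than hour 21.
The boil has several dependents: whirlpool (must start by hour 21); primary fermentation (must start by hour 21). The earliest of those limits is hour 21, so the boil must start by 21 − 2 = hour 19.
Mashing feeds the boil (must start by hour 19); whirlpool (must start by hour 21); pitching (must start by hour 26). Taking the minimum, mashing must finish by hour 19 and start by 19 − 6 = hour 13.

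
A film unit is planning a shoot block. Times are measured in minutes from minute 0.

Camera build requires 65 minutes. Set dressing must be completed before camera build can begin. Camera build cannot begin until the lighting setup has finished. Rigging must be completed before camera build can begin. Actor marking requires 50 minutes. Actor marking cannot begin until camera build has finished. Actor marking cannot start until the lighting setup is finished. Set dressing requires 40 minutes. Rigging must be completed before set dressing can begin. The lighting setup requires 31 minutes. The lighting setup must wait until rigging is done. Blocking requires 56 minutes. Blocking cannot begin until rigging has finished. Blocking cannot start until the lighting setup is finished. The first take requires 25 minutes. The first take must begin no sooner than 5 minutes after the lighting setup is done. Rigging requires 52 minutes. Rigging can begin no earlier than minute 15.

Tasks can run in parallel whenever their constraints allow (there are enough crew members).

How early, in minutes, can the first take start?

103

After its own release at minute 15, rigging can start at minute 15 and finishes at minute 67.
The lighting setup waits on rigging (finishes minute 67), so it starts at minute 67 and finishes at 67 + 31 = minute 98.
The first take waits on the lighting setup (finishes minute 98, plus 5-minute gap → minute 103), so the earliest it can start is minute 103.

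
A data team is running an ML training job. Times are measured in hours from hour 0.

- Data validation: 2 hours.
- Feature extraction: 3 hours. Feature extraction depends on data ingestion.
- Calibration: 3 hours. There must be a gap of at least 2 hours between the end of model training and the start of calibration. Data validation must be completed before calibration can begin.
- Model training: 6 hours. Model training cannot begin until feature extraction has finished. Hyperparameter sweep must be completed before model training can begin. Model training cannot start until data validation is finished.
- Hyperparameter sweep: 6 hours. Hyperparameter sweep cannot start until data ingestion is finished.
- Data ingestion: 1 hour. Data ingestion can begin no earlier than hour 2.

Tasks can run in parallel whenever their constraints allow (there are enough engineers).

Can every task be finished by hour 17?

No

Data validation can start immediately at hour 0; it finishes at hour 2.
After its own release at hour 2, data ingestion can start at hour 2 and finishes at hour 3.
Hyperparameter sweep cannot begin until data ingestion (finishes hour 3). It runs from hour 3 to 3 + 6 = hour 9.
Feature extraction waits on data ingestion (finishes hour 3), so it starts at hour 3 and finishes at 3 + 3 = hour 6.
Model training needs all of feature extraction (finishes hour 6); hyperparameter sweep (finishes hour 9); data validation (finishes hour 2). That puts its earliest start at hour 9; it finishes at 9 + 6 = hour 15.
For calibration: model training (finishes hour 15, plus 2-hour gap → hour 17); data validation (finishes hour 2). Taking the maximum gives a start of hour 17, and it finishes at 17 + 3 = hour 20.
The earliest everything can be done is hour 20, which is after the deadline of 17, so it is not possible.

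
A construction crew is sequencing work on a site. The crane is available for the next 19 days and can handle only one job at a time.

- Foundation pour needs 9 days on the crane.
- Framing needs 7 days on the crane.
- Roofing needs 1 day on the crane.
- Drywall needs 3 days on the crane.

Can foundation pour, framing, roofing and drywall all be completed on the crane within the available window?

Running back to back, the jobs need 9 + 7 + 1 + 3 = 20 days on the crane.
Since 20 > 19, they cannot all fit.

No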